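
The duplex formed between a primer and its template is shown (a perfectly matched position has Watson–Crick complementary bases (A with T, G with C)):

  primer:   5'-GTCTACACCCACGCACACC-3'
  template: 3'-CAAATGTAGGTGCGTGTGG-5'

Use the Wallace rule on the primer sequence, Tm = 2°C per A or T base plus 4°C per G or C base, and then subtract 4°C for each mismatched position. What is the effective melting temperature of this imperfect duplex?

54°C

Primer base counts: A=5, T=2, G=2, C=10 → A+T=7, G+C=12
Perfect-match Tm = 2(7) + 4(12) = 14 + 48 = 62°C
Mismatches (positions where the bases are not complementary): 2 (at positions 3, 8)
Effective Tm = 62 − 2×4 = 62 − 8 = 54°C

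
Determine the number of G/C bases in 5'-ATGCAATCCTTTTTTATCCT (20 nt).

T=10, C=5, G=1, A=4
Total G or C: 1 + 5 = 6

6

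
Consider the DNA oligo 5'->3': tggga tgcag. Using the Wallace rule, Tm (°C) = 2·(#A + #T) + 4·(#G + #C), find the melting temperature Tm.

32°C

Base counts: A=2, G=5, C=1, T=2
So N_AT = 4 and N_GC = 6.
Tm = 2(4) + 4(6) = 8 + 24 = 32°C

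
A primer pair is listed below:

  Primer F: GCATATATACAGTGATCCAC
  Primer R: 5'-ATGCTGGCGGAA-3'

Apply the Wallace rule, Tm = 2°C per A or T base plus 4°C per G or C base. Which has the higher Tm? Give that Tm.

Primer F, 56°C

Primer F: A+T=12, G+C=8 → Tm = 2(12)+4(8) = 56°C
Primer R: A+T=5, G+C=7 → Tm = 2(5)+4(7) = 38°C
56°C vs 38°C → primer F is higher.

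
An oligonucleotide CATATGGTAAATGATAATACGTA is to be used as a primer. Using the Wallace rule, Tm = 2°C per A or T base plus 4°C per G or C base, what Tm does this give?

58°C

Counting bases: A=10, C=2, T=7, G=4
A+T = 17, G+C = 6
Tm = 4·6 + 2·17 = 24 + 34 = 58°C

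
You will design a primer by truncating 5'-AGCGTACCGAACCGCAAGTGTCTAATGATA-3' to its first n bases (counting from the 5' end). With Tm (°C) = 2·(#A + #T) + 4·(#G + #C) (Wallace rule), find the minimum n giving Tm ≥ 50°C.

First 14 bases: AGCGTACCGAACCG → Tm = 46°C (< 50°C)
First 15 bases: AGCGTACCGAACCGC → Tm = 50°C (≥ 50°C)
Since every base adds ≥2°C, Tm only increases with n, so the threshold is first crossed at n = 15.

n = 15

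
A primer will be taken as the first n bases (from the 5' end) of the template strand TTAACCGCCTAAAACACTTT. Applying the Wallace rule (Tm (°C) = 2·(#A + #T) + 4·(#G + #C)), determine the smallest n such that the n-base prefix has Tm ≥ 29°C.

First 9 bases: TTAACCGCC → Tm = 28°C (< 29°C)
First 10 bases: TTAACCGCCT → Tm = 30°C (≥ 29°C)
Since every base adds ≥2°C, Tm only increases with n, so the threshold is first crossed at n = 10.

n = 10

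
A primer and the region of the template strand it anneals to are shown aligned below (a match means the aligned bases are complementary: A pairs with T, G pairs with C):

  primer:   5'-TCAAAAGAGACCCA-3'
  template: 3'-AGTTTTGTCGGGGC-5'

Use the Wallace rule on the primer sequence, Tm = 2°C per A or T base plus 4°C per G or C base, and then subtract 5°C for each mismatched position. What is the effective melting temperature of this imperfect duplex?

Primer base counts: A=7, T=1, G=2, C=4 → A+T=8, G+C=6
Perfect-match Tm = 2(8) + 4(6) = 16 + 24 = 40°C
Mismatches (positions where the bases are not complementary): 3 (at positions 7, 10, 14)
Effective Tm = 40 − 3×5 = 40 − 15 = 25°C

25°C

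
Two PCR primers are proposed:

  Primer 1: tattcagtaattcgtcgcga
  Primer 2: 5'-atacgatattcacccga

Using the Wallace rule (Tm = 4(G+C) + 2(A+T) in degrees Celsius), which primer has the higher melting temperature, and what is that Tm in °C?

Primer 1, 56°C

Primer 1: A+T=12, G+C=8 → Tm = 2(12)+4(8) = 56°C
Primer 2: A+T=10, G+C=7 → Tm = 2(10)+4(7) = 48°C
56°C vs 48°C → primer 1 is higher.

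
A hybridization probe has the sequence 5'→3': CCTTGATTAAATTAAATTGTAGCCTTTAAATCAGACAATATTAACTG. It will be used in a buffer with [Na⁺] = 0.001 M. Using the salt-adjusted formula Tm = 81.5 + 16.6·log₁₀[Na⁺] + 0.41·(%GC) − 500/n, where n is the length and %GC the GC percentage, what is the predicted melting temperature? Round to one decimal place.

31.5°C

Length n = 47. Counting bases: A=18, C=7, T=17, G=5
G+C = 12, so %GC = 12/47 × 100 = 25.532%
Salt term: 16.6 × (-3) = -49.8
GC term: 0.41 × 25.532 = 10.468; length term: −500/47 = −10.638
Tm = 81.5 + (-49.8) + 10.468 − 10.638 = 31.53 → 31.5°C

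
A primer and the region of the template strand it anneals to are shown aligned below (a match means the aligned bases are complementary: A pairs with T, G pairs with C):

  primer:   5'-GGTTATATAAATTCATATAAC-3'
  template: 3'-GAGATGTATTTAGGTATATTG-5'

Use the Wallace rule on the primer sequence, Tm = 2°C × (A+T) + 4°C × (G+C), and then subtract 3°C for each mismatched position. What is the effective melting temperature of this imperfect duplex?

35°C

Primer base counts: A=9, T=8, G=2, C=2 → A+T=17, G+C=4
Perfect-match Tm = 2(17) + 4(4) = 34 + 16 = 50°C
Mismatches (positions where the bases are not complementary): 5 (at positions 1, 2, 3, 6, 13)
Effective Tm = 50 − 5×3 = 50 − 15 = 35°C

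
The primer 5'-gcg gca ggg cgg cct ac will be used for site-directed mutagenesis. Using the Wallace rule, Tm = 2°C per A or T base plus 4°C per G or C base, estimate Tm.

62°C

Scanning the sequence gives A=2, T=1, G=8, C=6.
So N_AT = 3 and N_GC = 14.
Tm = 4·14 + 2·3 = 56 + 6 = 62°C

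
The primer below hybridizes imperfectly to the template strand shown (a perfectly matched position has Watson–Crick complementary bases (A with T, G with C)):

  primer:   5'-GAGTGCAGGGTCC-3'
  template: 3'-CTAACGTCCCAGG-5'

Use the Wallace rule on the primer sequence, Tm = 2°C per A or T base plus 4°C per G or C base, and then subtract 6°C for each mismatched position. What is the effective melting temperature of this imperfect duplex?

Primer base counts: A=2, T=2, G=6, C=3 → A+T=4, G+C=9
Perfect-match Tm = 2(4) + 4(9) = 8 + 36 = 44°C
Mismatches (positions where the bases are not complementary): 1 (at position 3)
Effective Tm = 44 − 1×6 = 44 − 6 = 38°C

38°C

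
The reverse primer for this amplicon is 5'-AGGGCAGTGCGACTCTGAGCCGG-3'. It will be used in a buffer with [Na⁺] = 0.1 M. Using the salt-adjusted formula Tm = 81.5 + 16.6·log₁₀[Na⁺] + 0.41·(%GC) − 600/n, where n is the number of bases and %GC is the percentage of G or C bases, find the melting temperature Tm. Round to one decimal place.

67.3°C

Length n = 23. Counting bases: C=6, G=10, A=4, T=3
G+C = 16, so %GC = 16/23 × 100 = 69.565%
Salt term: 16.6 × (-1) = -16.6
GC term: 0.41 × 69.565 = 28.522; length term: −600/23 = −26.087
Tm = 81.5 + (-16.6) + 28.522 − 26.087 = 67.335 → 67.3°C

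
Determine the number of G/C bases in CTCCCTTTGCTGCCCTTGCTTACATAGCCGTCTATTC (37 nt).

Base counts: A=4, C=14, G=5, T=14
Total G or C: 5 + 14 = 19

19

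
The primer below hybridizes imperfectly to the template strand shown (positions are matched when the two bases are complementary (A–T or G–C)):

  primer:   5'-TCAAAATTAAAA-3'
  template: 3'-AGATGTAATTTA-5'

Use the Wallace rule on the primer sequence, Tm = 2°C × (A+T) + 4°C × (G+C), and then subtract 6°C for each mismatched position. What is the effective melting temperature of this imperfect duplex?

8°C

Primer base counts: A=8, T=3, G=0, C=1 → A+T=11, G+C=1
Perfect-match Tm = 2(11) + 4(1) = 22 + 4 = 26°C
Mismatches (positions where the bases are not complementary): 3 (at positions 3, 5, 12)
Effective Tm = 26 − 3×6 = 26 − 18 = 8°C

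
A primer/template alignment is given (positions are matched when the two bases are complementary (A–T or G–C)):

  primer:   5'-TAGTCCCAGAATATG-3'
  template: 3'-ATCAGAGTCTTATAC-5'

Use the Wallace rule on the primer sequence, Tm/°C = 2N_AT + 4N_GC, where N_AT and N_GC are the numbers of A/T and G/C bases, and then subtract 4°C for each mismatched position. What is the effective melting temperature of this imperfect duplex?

38°C

Primer base counts: A=5, T=4, G=3, C=3 → A+T=9, G+C=6
Perfect-match Tm = 2(9) + 4(6) = 18 + 24 = 42°C
Mismatches (positions where the bases are not complementary): 1 (at position 6)
Effective Tm = 42 − 1×4 = 42 − 4 = 38°C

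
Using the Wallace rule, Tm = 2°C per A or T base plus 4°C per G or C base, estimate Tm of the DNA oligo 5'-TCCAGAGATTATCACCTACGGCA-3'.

Base counts: T=5, A=7, C=7, G=4
A+T = 12, G+C = 11
Tm = 2(12) + 4(11) = 24 + 44 = 68°C

68°C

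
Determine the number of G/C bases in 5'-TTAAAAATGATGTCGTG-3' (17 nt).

5

C=1, T=6, G=4, A=6
Total G or C: 4 + 1 = 5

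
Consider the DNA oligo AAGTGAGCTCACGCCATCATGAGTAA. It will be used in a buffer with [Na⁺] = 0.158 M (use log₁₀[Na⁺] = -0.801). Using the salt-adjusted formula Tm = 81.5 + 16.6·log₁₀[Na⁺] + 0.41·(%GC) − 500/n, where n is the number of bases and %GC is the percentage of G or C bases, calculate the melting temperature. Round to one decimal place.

Length n = 26. Base counts: C=6, T=5, A=9, G=6
G+C = 12, so %GC = 12/26 × 100 = 46.154%
Salt term: 16.6 × (-0.801) = -13.297
GC term: 0.41 × 46.154 = 18.923; length term: −500/26 = −19.231
Tm = 81.5 + (-13.297) + 18.923 − 19.231 = 67.895 → 67.9°C

67.9°C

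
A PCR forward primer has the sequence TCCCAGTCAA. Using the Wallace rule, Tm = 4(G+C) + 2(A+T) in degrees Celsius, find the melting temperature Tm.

30°C

Scanning the sequence gives C=4, T=2, G=1, A=3.
So N_AT = 5 and N_GC = 5.
Tm = 2(5) + 4(5) = 10 + 20 = 30°C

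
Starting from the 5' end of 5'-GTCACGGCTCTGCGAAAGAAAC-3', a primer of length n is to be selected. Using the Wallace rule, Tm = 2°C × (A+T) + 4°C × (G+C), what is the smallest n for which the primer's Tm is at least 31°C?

n = 10

First 9 bases: GTCACGGCT → Tm = 30°C (< 31°C)
First 10 bases: GTCACGGCTC → Tm = 34°C (≥ 31°C)
Each additional base adds 2°C (A/T) or 4°C (G/C), so Tm is non-decreasing in n; n = 10 is the first length to reach 31°C.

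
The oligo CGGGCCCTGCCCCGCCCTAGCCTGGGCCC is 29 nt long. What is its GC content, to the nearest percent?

Base counts: G=9, C=16, T=3, A=1
G+C = 9 + 16 = 25 out of 29 bases
%GC = 25/29 × 100 = 86.21% ≈ 86%

86%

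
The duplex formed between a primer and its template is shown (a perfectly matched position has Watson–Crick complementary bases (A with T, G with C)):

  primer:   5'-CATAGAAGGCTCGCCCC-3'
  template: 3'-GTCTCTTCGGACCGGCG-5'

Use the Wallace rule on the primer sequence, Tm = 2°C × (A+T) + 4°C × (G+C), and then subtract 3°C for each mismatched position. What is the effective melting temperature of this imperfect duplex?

44°C

Primer base counts: A=4, T=2, G=4, C=7 → A+T=6, G+C=11
Perfect-match Tm = 2(6) + 4(11) = 12 + 44 = 56°C
Mismatches (positions where the bases are not complementary): 4 (at positions 3, 9, 12, 16)
Effective Tm = 56 − 4×3 = 56 − 12 = 44°C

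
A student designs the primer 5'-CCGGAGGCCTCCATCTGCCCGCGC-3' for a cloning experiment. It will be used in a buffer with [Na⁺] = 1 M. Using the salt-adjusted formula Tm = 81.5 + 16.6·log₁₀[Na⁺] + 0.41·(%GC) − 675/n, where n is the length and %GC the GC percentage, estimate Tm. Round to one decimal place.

Length n = 24. Scanning the sequence gives T=3, G=7, A=2, C=12.
G+C = 19, so %GC = 19/24 × 100 = 79.167%
Salt term: 16.6 × (0) = 0
GC term: 0.41 × 79.167 = 32.458; length term: −675/24 = −28.125
Tm = 81.5 + (0) + 32.458 − 28.125 = 85.833 → 85.8°C

85.8°C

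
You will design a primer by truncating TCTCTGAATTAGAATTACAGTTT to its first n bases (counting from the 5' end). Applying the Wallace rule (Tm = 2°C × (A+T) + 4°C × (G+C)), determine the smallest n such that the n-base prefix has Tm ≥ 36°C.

First 13 bases: TCTCTGAATTAGA → Tm = 34°C (< 36°C)
First 14 bases: TCTCTGAATTAGAA → Tm = 36°C (≥ 36°C)
Each additional base adds 2°C (A/T) or 4°C (G/C), so Tm is non-decreasing in n; n = 14 is the first length to reach 36°C.

n = 14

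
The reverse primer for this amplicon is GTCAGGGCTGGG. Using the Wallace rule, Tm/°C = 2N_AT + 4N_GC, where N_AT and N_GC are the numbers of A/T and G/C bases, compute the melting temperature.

Counting bases: A=1, T=2, G=7, C=2
So N_AT = 3 and N_GC = 9.
Tm = 2×3 + 4×9 = 42°C

42°C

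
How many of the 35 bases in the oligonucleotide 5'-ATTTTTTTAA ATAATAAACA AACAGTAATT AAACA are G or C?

Base counts: C=3, A=19, G=1, T=12
Total G or C: 1 + 3 = 4

4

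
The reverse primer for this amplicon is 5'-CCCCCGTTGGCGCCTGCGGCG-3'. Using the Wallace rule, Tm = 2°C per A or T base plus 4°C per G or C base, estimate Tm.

78°C

Scanning the sequence gives A=0, G=8, T=3, C=10.
A+T = 3, G+C = 18
Tm = 4·18 + 2·3 = 72 + 6 = 78°C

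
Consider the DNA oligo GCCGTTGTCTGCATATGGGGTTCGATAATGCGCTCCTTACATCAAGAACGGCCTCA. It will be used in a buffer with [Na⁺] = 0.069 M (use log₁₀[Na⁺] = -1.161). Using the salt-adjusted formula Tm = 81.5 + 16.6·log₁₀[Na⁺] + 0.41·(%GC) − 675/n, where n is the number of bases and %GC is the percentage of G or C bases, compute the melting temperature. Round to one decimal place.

Length n = 56. Scanning the sequence gives G=14, T=15, A=12, C=15.
G+C = 29, so %GC = 29/56 × 100 = 51.786%
Salt term: 16.6 × (-1.161) = -19.273
GC term: 0.41 × 51.786 = 21.232; length term: −675/56 = −12.054
Tm = 81.5 + (-19.273) + 21.232 − 12.054 = 71.405 → 71.4°C

71.4°C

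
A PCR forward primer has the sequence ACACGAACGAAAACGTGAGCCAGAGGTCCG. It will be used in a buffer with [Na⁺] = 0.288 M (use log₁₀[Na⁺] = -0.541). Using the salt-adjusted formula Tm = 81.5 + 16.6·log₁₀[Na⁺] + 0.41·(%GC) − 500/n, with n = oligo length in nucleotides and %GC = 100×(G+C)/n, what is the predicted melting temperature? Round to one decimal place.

Length n = 30. Base counts: C=8, G=9, T=2, A=11
G+C = 17, so %GC = 17/30 × 100 = 56.667%
Salt term: 16.6 × (-0.541) = -8.981
GC term: 0.41 × 56.667 = 23.233; length term: −500/30 = −16.667
Tm = 81.5 + (-8.981) + 23.233 − 16.667 = 79.085 → 79.1°C

79.1°C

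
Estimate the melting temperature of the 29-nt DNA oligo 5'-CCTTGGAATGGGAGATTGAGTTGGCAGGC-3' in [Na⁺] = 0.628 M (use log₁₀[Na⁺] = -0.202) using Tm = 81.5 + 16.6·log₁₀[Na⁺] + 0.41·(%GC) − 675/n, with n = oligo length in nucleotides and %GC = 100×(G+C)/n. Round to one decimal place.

77.5°C

Length n = 29. Base counts: T=7, G=12, A=6, C=4
G+C = 16, so %GC = 16/29 × 100 = 55.172%
Salt term: 16.6 × (-0.202) = -3.353
GC term: 0.41 × 55.172 = 22.621; length term: −675/29 = −23.276
Tm = 81.5 + (-3.353) + 22.621 − 23.276 = 77.492 → 77.5°C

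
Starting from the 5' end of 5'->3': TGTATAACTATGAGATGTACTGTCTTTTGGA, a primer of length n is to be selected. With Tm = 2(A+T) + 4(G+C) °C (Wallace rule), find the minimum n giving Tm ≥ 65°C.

First 24 bases: TGTATAACTATGAGATGTACTGTC → Tm = 64°C (< 65°C)
First 25 bases: TGTATAACTATGAGATGTACTGTCT → Tm = 66°C (≥ 65°C)
Since every base adds ≥2°C, Tm only increases with n, so the threshold is first crossed at n = 25.

n = 25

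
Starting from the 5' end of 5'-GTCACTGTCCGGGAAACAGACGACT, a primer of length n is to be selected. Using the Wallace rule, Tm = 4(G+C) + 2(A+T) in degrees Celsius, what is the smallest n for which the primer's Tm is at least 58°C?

n = 19

First 18 bases: GTCACTGTCCGGGAAACA → Tm = 56°C (< 58°C)
First 19 bases: GTCACTGTCCGGGAAACAG → Tm = 60°C (≥ 58°C)
Since every base adds ≥2°C, Tm only increases with n, so the threshold is first crossed at n = 19.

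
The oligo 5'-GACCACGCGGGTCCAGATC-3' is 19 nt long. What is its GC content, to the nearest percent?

68%

Scanning the sequence gives T=2, G=6, A=4, C=7.
G+C = 6 + 7 = 13 out of 19 bases
%GC = 13/19 × 100 = 68.42% ≈ 68%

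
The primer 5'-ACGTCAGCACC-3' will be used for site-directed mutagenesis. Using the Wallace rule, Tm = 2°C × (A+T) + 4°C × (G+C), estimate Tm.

Base counts: A=3, T=1, C=5, G=2
So N_AT = 4 and N_GC = 7.
Tm = 4·7 + 2·4 = 28 + 8 = 36°C

36°C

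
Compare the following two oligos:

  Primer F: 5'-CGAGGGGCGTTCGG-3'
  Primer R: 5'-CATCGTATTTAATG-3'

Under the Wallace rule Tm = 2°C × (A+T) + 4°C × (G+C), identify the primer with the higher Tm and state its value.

Primer F, 50°C

Primer F: A+T=3, G+C=11 → Tm = 2(3)+4(11) = 50°C
Primer R: A+T=10, G+C=4 → Tm = 2(10)+4(4) = 36°C
50°C vs 36°C → primer F is higher.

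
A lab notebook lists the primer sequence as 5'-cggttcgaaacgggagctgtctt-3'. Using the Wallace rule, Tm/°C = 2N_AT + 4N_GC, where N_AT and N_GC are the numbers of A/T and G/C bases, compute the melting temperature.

72°C

Base counts: T=6, C=5, A=4, G=8
So N_AT = 10 and N_GC = 13.
Tm = 2(10) + 4(13) = 20 + 52 = 72°C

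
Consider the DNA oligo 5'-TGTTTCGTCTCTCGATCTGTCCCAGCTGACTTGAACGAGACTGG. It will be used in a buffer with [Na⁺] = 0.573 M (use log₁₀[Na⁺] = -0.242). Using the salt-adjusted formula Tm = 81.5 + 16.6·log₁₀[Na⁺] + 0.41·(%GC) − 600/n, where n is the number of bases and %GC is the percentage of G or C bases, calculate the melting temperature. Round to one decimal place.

Length n = 44. Base counts: C=12, G=11, A=7, T=14
G+C = 23, so %GC = 23/44 × 100 = 52.273%
Salt term: 16.6 × (-0.242) = -4.017
GC term: 0.41 × 52.273 = 21.432; length term: −600/44 = −13.636
Tm = 81.5 + (-4.017) + 21.432 − 13.636 = 85.279 → 85.3°C

85.3°C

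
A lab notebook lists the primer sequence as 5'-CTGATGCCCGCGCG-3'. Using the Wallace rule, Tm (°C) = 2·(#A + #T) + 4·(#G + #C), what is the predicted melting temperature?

Base counts: G=5, A=1, C=6, T=2
A+T = 3, G+C = 11
Tm = 2×3 + 4×11 = 50°C

50°C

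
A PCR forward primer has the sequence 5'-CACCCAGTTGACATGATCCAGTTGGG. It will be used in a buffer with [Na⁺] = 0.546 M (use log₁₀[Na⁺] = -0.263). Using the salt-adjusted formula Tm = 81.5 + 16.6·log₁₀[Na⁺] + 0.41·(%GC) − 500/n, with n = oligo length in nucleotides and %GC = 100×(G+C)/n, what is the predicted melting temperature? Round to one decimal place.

80.0°C

Length n = 26. Base counts: A=6, G=7, T=6, C=7
G+C = 14, so %GC = 14/26 × 100 = 53.846%
Salt term: 16.6 × (-0.263) = -4.366
GC term: 0.41 × 53.846 = 22.077; length term: −500/26 = −19.231
Tm = 81.5 + (-4.366) + 22.077 − 19.231 = 79.98 → 80.0°C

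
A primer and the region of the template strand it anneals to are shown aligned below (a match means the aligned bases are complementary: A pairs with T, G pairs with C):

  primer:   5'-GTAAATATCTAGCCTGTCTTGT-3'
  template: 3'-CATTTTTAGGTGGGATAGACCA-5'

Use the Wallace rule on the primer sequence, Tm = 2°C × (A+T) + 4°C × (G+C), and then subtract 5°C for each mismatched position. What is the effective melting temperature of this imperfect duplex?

35°C

Primer base counts: A=5, T=9, G=4, C=4 → A+T=14, G+C=8
Perfect-match Tm = 2(14) + 4(8) = 28 + 32 = 60°C
Mismatches (positions where the bases are not complementary): 5 (at positions 6, 10, 12, 16, 20)
Effective Tm = 60 − 5×5 = 60 − 25 = 35°C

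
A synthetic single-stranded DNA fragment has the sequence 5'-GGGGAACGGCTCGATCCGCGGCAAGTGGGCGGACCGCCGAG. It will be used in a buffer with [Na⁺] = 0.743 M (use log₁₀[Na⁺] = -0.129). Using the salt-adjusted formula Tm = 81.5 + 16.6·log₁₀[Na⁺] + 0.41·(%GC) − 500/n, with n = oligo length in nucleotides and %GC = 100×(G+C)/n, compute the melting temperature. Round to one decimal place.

Length n = 41. A=7, G=19, C=12, T=3
G+C = 31, so %GC = 31/41 × 100 = 75.61%
Salt term: 16.6 × (-0.129) = -2.141
GC term: 0.41 × 75.61 = 31; length term: −500/41 = −12.195
Tm = 81.5 + (-2.141) + 31 − 12.195 = 98.164 → 98.2°C

98.2°C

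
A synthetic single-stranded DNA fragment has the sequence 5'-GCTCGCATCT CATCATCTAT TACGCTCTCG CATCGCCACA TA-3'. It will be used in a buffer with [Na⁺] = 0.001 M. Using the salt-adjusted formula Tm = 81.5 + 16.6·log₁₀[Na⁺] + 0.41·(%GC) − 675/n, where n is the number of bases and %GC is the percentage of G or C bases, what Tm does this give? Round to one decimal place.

36.1°C

Length n = 42. A=9, G=5, C=16, T=12
G+C = 21, so %GC = 21/42 × 100 = 50%
Salt term: 16.6 × (-3) = -49.8
GC term: 0.41 × 50 = 20.5; length term: −675/42 = −16.071
Tm = 81.5 + (-49.8) + 20.5 − 16.071 = 36.129 → 36.1°C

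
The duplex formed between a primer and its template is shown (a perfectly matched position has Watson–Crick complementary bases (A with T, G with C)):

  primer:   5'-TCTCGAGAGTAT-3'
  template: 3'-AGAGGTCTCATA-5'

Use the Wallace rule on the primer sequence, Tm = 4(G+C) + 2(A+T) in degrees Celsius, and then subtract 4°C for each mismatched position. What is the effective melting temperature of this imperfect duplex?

30°C

Primer base counts: A=3, T=4, G=3, C=2 → A+T=7, G+C=5
Perfect-match Tm = 2(7) + 4(5) = 14 + 20 = 34°C
Mismatches (positions where the bases are not complementary): 1 (at position 5)
Effective Tm = 34 − 1×4 = 34 − 4 = 30°C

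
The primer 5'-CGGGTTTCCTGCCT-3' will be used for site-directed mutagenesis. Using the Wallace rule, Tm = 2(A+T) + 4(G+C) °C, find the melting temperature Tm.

Counting bases: T=5, G=4, C=5, A=0
AT pairs contribute 5, GC pairs contribute 9.
Tm = 2(5) + 4(9) = 10 + 36 = 46°C

46°C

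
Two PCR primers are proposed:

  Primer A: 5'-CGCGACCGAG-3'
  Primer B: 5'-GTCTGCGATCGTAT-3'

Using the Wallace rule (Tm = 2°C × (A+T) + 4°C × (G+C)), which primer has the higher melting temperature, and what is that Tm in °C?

Primer A: A+T=2, G+C=8 → Tm = 2(2)+4(8) = 36°C
Primer B: A+T=7, G+C=7 → Tm = 2(7)+4(7) = 42°C
36°C vs 42°C → primer B is higher.

Primer B, 42°C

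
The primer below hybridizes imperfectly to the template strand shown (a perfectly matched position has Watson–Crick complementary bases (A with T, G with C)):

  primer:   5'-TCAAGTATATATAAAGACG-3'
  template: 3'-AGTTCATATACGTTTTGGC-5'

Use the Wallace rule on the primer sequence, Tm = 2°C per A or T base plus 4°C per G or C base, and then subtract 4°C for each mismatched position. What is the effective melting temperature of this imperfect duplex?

Primer base counts: A=9, T=5, G=3, C=2 → A+T=14, G+C=5
Perfect-match Tm = 2(14) + 4(5) = 28 + 20 = 48°C
Mismatches (positions where the bases are not complementary): 4 (at positions 11, 12, 16, 17)
Effective Tm = 48 − 4×4 = 48 − 16 = 32°C

32°C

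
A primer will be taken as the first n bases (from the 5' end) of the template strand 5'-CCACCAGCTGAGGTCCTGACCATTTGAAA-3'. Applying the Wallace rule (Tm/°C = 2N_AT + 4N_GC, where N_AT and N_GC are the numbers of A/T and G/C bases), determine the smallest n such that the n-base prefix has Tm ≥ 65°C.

n = 20

First 19 bases: CCACCAGCTGAGGTCCTGA → Tm = 62°C (< 65°C)
First 20 bases: CCACCAGCTGAGGTCCTGAC → Tm = 66°C (≥ 65°C)
Since every base adds ≥2°C, Tm only increases with n, so the threshold is first crossed at n = 20.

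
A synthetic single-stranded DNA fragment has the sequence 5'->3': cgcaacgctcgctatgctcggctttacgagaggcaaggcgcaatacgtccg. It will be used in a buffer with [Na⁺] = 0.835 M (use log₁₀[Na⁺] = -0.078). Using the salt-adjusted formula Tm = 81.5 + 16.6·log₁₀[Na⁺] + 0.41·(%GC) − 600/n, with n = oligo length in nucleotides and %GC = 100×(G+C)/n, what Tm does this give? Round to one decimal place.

93.4°C

Length n = 51. Counting bases: C=16, A=11, G=15, T=9
G+C = 31, so %GC = 31/51 × 100 = 60.784%
Salt term: 16.6 × (-0.078) = -1.295
GC term: 0.41 × 60.784 = 24.921; length term: −600/51 = −11.765
Tm = 81.5 + (-1.295) + 24.921 − 11.765 = 93.361 → 93.4°C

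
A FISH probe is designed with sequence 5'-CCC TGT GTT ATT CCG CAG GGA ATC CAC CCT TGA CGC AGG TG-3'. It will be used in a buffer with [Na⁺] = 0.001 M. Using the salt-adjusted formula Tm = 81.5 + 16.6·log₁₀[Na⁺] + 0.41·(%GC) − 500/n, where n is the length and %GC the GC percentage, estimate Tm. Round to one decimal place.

43.5°C

Length n = 41. G=11, A=7, C=13, T=10
G+C = 24, so %GC = 24/41 × 100 = 58.537%
Salt term: 16.6 × (-3) = -49.8
GC term: 0.41 × 58.537 = 24; length term: −500/41 = −12.195
Tm = 81.5 + (-49.8) + 24 − 12.195 = 43.505 → 43.5°C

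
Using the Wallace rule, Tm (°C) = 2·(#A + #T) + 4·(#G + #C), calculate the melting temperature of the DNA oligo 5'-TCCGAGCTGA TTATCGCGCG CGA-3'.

Counting bases: G=7, C=7, A=4, T=5
So N_AT = 9 and N_GC = 14.
Tm = 4·14 + 2·9 = 56 + 18 = 74°C

74°C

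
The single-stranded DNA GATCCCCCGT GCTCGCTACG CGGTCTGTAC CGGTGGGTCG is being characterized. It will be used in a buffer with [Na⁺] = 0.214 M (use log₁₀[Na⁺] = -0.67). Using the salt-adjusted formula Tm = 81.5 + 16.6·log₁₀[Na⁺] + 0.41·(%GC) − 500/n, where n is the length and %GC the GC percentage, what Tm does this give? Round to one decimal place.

86.6°C

Length n = 40. Counting bases: C=14, T=9, G=14, A=3
G+C = 28, so %GC = 28/40 × 100 = 70%
Salt term: 16.6 × (-0.67) = -11.122
GC term: 0.41 × 70 = 28.7; length term: −500/40 = −12.5
Tm = 81.5 + (-11.122) + 28.7 − 12.5 = 86.578 → 86.6°C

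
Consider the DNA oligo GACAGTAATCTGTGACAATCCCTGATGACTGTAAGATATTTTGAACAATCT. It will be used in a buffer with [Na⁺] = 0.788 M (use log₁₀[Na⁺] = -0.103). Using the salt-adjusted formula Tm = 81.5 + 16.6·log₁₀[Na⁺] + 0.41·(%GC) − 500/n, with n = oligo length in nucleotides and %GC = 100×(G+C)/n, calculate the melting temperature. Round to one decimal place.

84.5°C

Length n = 51. Base counts: T=16, A=17, G=9, C=9
G+C = 18, so %GC = 18/51 × 100 = 35.294%
Salt term: 16.6 × (-0.103) = -1.71
GC term: 0.41 × 35.294 = 14.471; length term: −500/51 = −9.804
Tm = 81.5 + (-1.71) + 14.471 − 9.804 = 84.457 → 84.5°C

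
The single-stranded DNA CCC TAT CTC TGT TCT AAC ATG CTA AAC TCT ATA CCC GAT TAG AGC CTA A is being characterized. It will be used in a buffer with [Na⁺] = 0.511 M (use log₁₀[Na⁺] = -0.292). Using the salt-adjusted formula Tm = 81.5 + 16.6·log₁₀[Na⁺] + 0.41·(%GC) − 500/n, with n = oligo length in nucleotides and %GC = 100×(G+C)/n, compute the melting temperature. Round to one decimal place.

83.2°C

Length n = 49. Counting bases: G=5, T=15, A=14, C=15
G+C = 20, so %GC = 20/49 × 100 = 40.816%
Salt term: 16.6 × (-0.292) = -4.847
GC term: 0.41 × 40.816 = 16.735; length term: −500/49 = −10.204
Tm = 81.5 + (-4.847) + 16.735 − 10.204 = 83.184 → 83.2°C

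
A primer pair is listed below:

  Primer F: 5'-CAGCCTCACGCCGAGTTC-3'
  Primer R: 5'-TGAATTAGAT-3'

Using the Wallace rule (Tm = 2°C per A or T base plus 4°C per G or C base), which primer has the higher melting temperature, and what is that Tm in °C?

Primer F, 60°C

Primer F: A+T=6, G+C=12 → Tm = 2(6)+4(12) = 60°C
Primer R: A+T=8, G+C=2 → Tm = 2(8)+4(2) = 24°C
60°C vs 24°C → primer F is higher.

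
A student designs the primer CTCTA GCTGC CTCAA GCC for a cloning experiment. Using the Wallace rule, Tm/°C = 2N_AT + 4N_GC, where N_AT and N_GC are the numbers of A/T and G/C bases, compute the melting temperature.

58°C

Base counts: G=3, A=3, T=4, C=8
So N_AT = 7 and N_GC = 11.
Tm = 4·11 + 2·7 = 44 + 14 = 58°C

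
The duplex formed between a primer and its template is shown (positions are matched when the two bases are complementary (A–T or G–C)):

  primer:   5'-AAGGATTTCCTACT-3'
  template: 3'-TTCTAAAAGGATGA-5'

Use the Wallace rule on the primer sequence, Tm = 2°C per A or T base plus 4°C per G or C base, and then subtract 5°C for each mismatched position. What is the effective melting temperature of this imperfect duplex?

28°C

Primer base counts: A=4, T=5, G=2, C=3 → A+T=9, G+C=5
Perfect-match Tm = 2(9) + 4(5) = 18 + 20 = 38°C
Mismatches (positions where the bases are not complementary): 2 (at positions 4, 5)
Effective Tm = 38 − 2×5 = 38 − 10 = 28°C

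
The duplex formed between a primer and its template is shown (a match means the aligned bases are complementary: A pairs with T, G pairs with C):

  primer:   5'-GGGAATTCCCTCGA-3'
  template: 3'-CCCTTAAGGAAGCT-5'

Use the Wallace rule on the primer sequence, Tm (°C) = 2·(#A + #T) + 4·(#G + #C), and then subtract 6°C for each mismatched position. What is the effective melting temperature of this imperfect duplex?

38°C

Primer base counts: A=3, T=3, G=4, C=4 → A+T=6, G+C=8
Perfect-match Tm = 2(6) + 4(8) = 12 + 32 = 44°C
Mismatches (positions where the bases are not complementary): 1 (at position 10)
Effective Tm = 44 − 1×6 = 44 − 6 = 38°C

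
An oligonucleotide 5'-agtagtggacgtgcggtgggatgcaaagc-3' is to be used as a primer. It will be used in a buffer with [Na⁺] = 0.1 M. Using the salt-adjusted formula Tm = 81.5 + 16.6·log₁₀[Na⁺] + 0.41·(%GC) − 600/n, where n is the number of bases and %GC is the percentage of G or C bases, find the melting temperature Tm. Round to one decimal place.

68.2°C

Length n = 29. Base counts: A=7, C=4, G=13, T=5
G+C = 17, so %GC = 17/29 × 100 = 58.621%
Salt term: 16.6 × (-1) = -16.6
GC term: 0.41 × 58.621 = 24.035; length term: −600/29 = −20.69
Tm = 81.5 + (-16.6) + 24.035 − 20.69 = 68.245 → 68.2°C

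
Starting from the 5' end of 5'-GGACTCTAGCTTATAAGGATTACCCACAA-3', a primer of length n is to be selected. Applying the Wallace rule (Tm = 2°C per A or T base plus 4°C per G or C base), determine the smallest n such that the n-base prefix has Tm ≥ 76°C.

First 26 bases: GGACTCTAGCTTATAAGGATTACCCA → Tm = 74°C (< 76°C)
First 27 bases: GGACTCTAGCTTATAAGGATTACCCAC → Tm = 78°C (≥ 76°C)
Since every base adds ≥2°C, Tm only increases with n, so the threshold is first crossed at n = 27.

n = 27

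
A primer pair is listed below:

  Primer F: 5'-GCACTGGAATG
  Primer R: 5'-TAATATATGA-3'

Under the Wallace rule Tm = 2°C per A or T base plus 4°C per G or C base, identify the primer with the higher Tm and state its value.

Primer F, 34°C

Primer F: A+T=5, G+C=6 → Tm = 2(5)+4(6) = 34°C
Primer R: A+T=9, G+C=1 → Tm = 2(9)+4(1) = 22°C
34°C vs 22°C → primer F is higher.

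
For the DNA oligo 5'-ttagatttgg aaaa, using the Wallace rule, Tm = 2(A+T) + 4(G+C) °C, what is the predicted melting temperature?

Scanning the sequence gives A=6, C=0, G=3, T=5.
AT pairs contribute 11, GC pairs contribute 3.
Tm = 2(11) + 4(3) = 22 + 12 = 34°C

34°C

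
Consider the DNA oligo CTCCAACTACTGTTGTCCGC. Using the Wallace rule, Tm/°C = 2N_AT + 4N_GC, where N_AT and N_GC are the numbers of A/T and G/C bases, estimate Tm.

62°C

G=3, C=8, T=6, A=3
So N_AT = 9 and N_GC = 11.
Tm = 2×9 + 4×11 = 62°C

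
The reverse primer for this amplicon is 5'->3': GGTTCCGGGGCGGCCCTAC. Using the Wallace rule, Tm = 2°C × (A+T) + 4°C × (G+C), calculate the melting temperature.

Scanning the sequence gives C=7, G=8, T=3, A=1.
AT pairs contribute 4, GC pairs contribute 15.
Tm = 4·15 + 2·4 = 60 + 8 = 68°C

68°C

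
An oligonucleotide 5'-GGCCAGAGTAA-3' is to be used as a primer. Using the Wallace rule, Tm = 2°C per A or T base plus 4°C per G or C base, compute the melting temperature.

34°C

A=4, T=1, G=4, C=2
So N_AT = 5 and N_GC = 6.
Tm = 2(5) + 4(6) = 10 + 24 = 34°C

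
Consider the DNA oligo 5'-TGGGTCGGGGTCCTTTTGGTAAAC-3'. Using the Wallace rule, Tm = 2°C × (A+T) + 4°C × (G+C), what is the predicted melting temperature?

74°C

Counting bases: A=3, T=8, C=4, G=9
A+T = 11, G+C = 13
Tm = 2(11) + 4(13) = 22 + 52 = 74°C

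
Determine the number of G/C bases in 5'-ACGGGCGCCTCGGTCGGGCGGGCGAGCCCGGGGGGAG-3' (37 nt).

Counting bases: C=11, T=2, A=3, G=21
G+C = 21 + 11 = 32

32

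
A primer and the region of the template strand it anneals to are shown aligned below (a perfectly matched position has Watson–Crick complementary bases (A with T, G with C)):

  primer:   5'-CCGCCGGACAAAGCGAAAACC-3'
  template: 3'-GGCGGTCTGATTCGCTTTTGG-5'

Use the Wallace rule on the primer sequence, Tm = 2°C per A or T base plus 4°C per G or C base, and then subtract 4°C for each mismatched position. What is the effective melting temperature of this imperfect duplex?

60°C

Primer base counts: A=8, T=0, G=5, C=8 → A+T=8, G+C=13
Perfect-match Tm = 2(8) + 4(13) = 16 + 52 = 68°C
Mismatches (positions where the bases are not complementary): 2 (at positions 6, 10)
Effective Tm = 68 − 2×4 = 68 − 8 = 60°C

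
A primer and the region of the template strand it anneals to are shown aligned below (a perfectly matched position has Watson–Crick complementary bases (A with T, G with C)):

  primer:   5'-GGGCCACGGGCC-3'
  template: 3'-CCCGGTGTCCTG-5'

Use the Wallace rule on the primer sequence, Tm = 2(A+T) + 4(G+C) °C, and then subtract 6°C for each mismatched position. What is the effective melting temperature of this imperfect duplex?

34°C

Primer base counts: A=1, T=0, G=6, C=5 → A+T=1, G+C=11
Perfect-match Tm = 2(1) + 4(11) = 2 + 44 = 46°C
Mismatches (positions where the bases are not complementary): 2 (at positions 8, 11)
Effective Tm = 46 − 2×6 = 46 − 12 = 34°C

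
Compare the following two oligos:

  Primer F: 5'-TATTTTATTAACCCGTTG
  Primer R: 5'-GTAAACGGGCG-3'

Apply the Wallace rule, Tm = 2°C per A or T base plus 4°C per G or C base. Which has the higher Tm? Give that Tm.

Primer F: A+T=13, G+C=5 → Tm = 2(13)+4(5) = 46°C
Primer R: A+T=4, G+C=7 → Tm = 2(4)+4(7) = 36°C
46°C vs 36°C → primer F is higher.

Primer F, 46°C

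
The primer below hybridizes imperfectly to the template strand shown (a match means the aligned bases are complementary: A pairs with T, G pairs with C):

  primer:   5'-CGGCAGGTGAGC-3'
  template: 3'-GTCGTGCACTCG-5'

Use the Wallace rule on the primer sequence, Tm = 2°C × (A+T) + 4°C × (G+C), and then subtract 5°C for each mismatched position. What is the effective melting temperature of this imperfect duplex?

32°C

Primer base counts: A=2, T=1, G=6, C=3 → A+T=3, G+C=9
Perfect-match Tm = 2(3) + 4(9) = 6 + 36 = 42°C
Mismatches (positions where the bases are not complementary): 2 (at positions 2, 6)
Effective Tm = 42 − 2×5 = 42 − 10 = 32°C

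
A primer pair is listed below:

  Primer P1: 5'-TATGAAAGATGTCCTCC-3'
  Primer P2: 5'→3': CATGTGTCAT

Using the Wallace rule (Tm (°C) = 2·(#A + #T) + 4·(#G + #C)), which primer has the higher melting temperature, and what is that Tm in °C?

Primer P1, 48°C

Primer P1: A+T=10, G+C=7 → Tm = 2(10)+4(7) = 48°C
Primer P2: A+T=6, G+C=4 → Tm = 2(6)+4(4) = 28°C
48°C vs 28°C → primer P1 is higher.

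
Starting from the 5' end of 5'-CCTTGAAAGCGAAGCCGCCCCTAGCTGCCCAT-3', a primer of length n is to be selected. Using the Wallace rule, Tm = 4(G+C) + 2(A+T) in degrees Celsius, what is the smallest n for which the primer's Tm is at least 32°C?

First 10 bases: CCTTGAAAGC → Tm = 30°C (< 32°C)
First 11 bases: CCTTGAAAGCG → Tm = 34°C (≥ 32°C)
Since every base adds ≥2°C, Tm only increases with n, so the threshold is first crossed at n = 11.

n = 11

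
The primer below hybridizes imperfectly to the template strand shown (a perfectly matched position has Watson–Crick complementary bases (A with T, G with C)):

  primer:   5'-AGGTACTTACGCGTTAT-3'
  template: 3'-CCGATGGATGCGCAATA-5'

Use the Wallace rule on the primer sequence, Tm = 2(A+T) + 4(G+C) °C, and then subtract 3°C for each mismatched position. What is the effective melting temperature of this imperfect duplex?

Primer base counts: A=4, T=6, G=4, C=3 → A+T=10, G+C=7
Perfect-match Tm = 2(10) + 4(7) = 20 + 28 = 48°C
Mismatches (positions where the bases are not complementary): 3 (at positions 1, 3, 7)
Effective Tm = 48 − 3×3 = 48 − 9 = 39°C

39°C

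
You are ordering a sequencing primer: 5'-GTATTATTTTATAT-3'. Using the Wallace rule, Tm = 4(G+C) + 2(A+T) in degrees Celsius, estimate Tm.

Base counts: G=1, T=9, C=0, A=4
So N_AT = 13 and N_GC = 1.
Tm = 2(13) + 4(1) = 26 + 4 = 30°C

30°C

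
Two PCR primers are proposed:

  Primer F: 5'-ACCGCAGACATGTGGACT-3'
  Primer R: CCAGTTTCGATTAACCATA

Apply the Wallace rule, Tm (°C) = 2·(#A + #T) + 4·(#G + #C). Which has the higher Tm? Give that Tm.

Primer F: A+T=8, G+C=10 → Tm = 2(8)+4(10) = 56°C
Primer R: A+T=12, G+C=7 → Tm = 2(12)+4(7) = 52°C
56°C vs 52°C → primer F is higher.

Primer F, 56°C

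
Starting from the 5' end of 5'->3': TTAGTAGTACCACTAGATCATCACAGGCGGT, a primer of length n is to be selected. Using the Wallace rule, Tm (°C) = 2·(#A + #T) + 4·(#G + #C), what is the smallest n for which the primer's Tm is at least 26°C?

n = 10

First 9 bases: TTAGTAGTA → Tm = 22°C (< 26°C)
First 10 bases: TTAGTAGTAC → Tm = 26°C (≥ 26°C)
Each additional base adds 2°C (A/T) or 4°C (G/C), so Tm is non-decreasing in n; n = 10 is the first length to reach 26°C.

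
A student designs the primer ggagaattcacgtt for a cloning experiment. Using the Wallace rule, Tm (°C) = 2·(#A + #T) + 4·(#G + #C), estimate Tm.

40°C

T=4, C=2, A=4, G=4
So N_AT = 8 and N_GC = 6.
Tm = 2×8 + 4×6 = 40°C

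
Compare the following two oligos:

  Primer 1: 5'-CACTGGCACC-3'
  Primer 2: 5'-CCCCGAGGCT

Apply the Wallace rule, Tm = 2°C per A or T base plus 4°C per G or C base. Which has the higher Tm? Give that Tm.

Primer 2, 36°C

Primer 1: A+T=3, G+C=7 → Tm = 2(3)+4(7) = 34°C
Primer 2: A+T=2, G+C=8 → Tm = 2(2)+4(8) = 36°C
34°C vs 36°C → primer 2 is higher.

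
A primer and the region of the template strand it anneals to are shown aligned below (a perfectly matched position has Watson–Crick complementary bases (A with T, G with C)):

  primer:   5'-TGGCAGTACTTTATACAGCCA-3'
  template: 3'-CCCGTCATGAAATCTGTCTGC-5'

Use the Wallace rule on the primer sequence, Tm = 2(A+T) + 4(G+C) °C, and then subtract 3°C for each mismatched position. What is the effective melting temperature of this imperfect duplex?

Primer base counts: A=6, T=6, G=4, C=5 → A+T=12, G+C=9
Perfect-match Tm = 2(12) + 4(9) = 24 + 36 = 60°C
Mismatches (positions where the bases are not complementary): 4 (at positions 1, 14, 19, 21)
Effective Tm = 60 − 4×3 = 60 − 12 = 48°C

48°C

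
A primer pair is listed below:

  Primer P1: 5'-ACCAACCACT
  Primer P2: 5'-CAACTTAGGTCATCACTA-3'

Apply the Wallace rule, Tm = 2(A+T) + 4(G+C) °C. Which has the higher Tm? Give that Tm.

Primer P1: A+T=5, G+C=5 → Tm = 2(5)+4(5) = 30°C
Primer P2: A+T=11, G+C=7 → Tm = 2(11)+4(7) = 50°C
30°C vs 50°C → primer P2 is higher.

Primer P2, 50°C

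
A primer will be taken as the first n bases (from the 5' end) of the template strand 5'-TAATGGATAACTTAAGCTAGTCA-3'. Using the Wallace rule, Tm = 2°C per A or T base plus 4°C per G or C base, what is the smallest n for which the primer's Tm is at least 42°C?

n = 17

First 16 bases: TAATGGATAACTTAAG → Tm = 40°C (< 42°C)
First 17 bases: TAATGGATAACTTAAGC → Tm = 44°C (≥ 42°C)
Since every base adds ≥2°C, Tm only increases with n, so the threshold is first crossed at n = 17.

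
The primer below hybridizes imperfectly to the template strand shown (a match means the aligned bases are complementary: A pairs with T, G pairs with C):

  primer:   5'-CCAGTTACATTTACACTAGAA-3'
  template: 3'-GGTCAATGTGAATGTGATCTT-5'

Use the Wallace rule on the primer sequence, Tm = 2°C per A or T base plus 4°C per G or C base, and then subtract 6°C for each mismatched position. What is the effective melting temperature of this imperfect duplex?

50°C

Primer base counts: A=8, T=6, G=2, C=5 → A+T=14, G+C=7
Perfect-match Tm = 2(14) + 4(7) = 28 + 28 = 56°C
Mismatches (positions where the bases are not complementary): 1 (at position 10)
Effective Tm = 56 − 1×6 = 56 − 6 = 50°C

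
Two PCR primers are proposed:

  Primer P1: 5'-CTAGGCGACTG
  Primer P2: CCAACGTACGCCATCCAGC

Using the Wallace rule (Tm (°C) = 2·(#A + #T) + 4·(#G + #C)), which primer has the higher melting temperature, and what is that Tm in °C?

Primer P1: A+T=4, G+C=7 → Tm = 2(4)+4(7) = 36°C
Primer P2: A+T=7, G+C=12 → Tm = 2(7)+4(12) = 62°C
36°C vs 62°C → primer P2 is higher.

Primer P2, 62°C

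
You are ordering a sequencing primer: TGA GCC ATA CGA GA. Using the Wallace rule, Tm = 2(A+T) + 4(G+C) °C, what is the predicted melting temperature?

42°C

Base counts: A=5, T=2, G=4, C=3
A+T = 7, G+C = 7
Tm = 2(7) + 4(7) = 14 + 28 = 42°C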